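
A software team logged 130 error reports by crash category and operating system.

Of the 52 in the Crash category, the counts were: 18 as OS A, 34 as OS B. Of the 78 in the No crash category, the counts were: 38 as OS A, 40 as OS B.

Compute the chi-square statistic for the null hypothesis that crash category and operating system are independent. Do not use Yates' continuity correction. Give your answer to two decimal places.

Row totals: 52, 78. Column totals: 56, 74. Grand total N = 130.
Expected counts (row total × column total / N):
  Crash, OS A: 52×56/130 = 22.400
  Crash, OS B: 52×74/130 = 29.600
  No crash, OS A: 78×56/130 = 33.600
  No crash, OS B: 78×74/130 = 44.400
Contributions (O − E)²/E:
  (18 − 22.400)²/22.400 = 0.8643
  (34 − 29.600)²/29.600 = 0.6541
  (38 − 33.600)²/33.600 = 0.5762
  (40 − 44.400)²/44.400 = 0.4360
χ² = 0.8643 + 0.6541 + 0.5762 + 0.4360 = 2.53

2.53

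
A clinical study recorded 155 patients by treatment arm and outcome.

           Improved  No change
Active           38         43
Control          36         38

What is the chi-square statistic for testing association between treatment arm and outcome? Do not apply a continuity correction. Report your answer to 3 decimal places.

0.047

Row totals: 81, 74. Column totals: 74, 81. Grand total N = 155.
Expected counts (row total × column total / N):
  Active, Improved: 81×74/155 = 38.6710
  Active, No change: 81×81/155 = 42.3290
  Control, Improved: 74×74/155 = 35.3290
  Control, No change: 74×81/155 = 38.6710
Contributions (O − E)²/E:
  (38 − 38.6710)²/38.6710 = 0.0116
  (43 − 42.3290)²/42.3290 = 0.0106
  (36 − 35.3290)²/35.3290 = 0.0127
  (38 − 38.6710)²/38.6710 = 0.0116
χ² = 0.0116 + 0.0106 + 0.0127 + 0.0116 = 0.047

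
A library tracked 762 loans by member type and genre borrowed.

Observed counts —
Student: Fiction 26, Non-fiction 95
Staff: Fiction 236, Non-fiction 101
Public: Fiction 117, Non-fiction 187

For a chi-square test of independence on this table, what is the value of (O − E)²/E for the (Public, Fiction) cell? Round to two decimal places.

7.74

Row total (Public) = 304; column total (Fiction) = 379; N = 762.
Expected count E = 304 × 379 / 762 = 151.202.
Contribution = (O − E)²/E = (117 − 151.202)² / 151.202 = 7.74.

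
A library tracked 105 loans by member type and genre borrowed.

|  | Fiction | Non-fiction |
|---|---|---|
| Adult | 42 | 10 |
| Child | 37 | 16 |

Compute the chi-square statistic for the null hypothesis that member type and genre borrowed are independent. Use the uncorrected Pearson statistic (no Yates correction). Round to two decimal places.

1.69

Row totals: 52, 53. Column totals: 79, 26. Grand total N = 105.
Expected counts (row total × column total / N):
  Adult, Fiction: 52×79/105 = 39.124
  Adult, Non-fiction: 52×26/105 = 12.876
  Child, Fiction: 53×79/105 = 39.876
  Child, Non-fiction: 53×26/105 = 13.124
Contributions (O − E)²/E:
  (42 − 39.124)²/39.124 = 0.2114
  (10 − 12.876)²/12.876 = 0.6424
  (37 − 39.876)²/39.876 = 0.2074
  (16 − 13.124)²/13.124 = 0.6302
χ² = 0.2114 + 0.6424 + 0.2074 + 0.6302 = 1.69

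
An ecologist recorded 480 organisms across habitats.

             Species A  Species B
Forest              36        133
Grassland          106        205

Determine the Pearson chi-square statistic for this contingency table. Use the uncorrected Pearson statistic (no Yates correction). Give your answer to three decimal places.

Row totals: 169, 311. Column totals: 142, 338. Grand total N = 480.
Expected counts (row total × column total / N):
  Forest, Species A: 169×142/480 = 49.9958
  Forest, Species B: 169×338/480 = 119.0042
  Grassland, Species A: 311×142/480 = 92.0042
  Grassland, Species B: 311×338/480 = 218.9958
Contributions (O − E)²/E:
  (36 − 49.9958)²/49.9958 = 3.9180
  (133 − 119.0042)²/119.0042 = 1.6460
  (106 − 92.0042)²/92.0042 = 2.1291
  (205 − 218.9958)²/218.9958 = 0.8945
χ² = 3.9180 + 1.6460 + 2.1291 + 0.8945 = 8.588

8.588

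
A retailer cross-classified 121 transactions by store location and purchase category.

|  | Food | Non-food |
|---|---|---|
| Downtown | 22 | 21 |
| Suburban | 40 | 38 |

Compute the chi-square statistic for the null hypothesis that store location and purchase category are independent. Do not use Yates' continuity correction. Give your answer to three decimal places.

Row totals: 43, 78. Column totals: 62, 59. Grand total N = 121.
Expected counts (row total × column total / N):
  Downtown, Food: 43×62/121 = 22.0331
  Downtown, Non-food: 43×59/121 = 20.9669
  Suburban, Food: 78×62/121 = 39.9669
  Suburban, Non-food: 78×59/121 = 38.0331
Contributions (O − E)²/E:
  (22 − 22.0331)²/22.0331 = 0.0000
  (21 − 20.9669)²/20.9669 = 0.0001
  (40 − 39.9669)²/39.9669 = 0.0000
  (38 − 38.0331)²/38.0331 = 0.0000
χ² = 0.0000 + 0.0001 + 0.0000 + 0.0000 = 0.000

0.000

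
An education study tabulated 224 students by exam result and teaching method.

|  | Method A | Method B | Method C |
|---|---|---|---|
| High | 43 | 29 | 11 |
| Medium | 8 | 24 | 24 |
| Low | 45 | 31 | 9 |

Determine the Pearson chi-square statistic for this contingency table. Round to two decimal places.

35.47

Row totals: 83, 56, 85. Column totals: 96, 84, 44. Grand total N = 224.
Expected counts (row total × column total / N):
  High, Method A: 83×96/224 = 35.571
  High, Method B: 83×84/224 = 31.125
  High, Method C: 83×44/224 = 16.304
  Medium, Method A: 56×96/224 = 24.000
  Medium, Method B: 56×84/224 = 21.000
  Medium, Method C: 56×44/224 = 11.000
  Low, Method A: 85×96/224 = 36.429
  Low, Method B: 85×84/224 = 31.875
  Low, Method C: 85×44/224 = 16.696
Contributions (O − E)²/E:
  (43 − 35.571)²/35.571 = 1.5515
  (29 − 31.125)²/31.125 = 0.1451
  (11 − 16.304)²/16.304 = 1.7255
  (8 − 24.000)²/24.000 = 10.6667
  (24 − 21.000)²/21.000 = 0.4286
  (24 − 11.000)²/11.000 = 15.3636
  (45 − 36.429)²/36.429 = 2.0166
  (31 − 31.875)²/31.875 = 0.0240
  (9 − 16.696)²/16.696 = 3.5475
χ² = 1.5515 + 0.1451 + 1.7255 + 10.6667 + 0.4286 + 15.3636 + 2.0166 + 0.0240 + 3.5475 = 35.47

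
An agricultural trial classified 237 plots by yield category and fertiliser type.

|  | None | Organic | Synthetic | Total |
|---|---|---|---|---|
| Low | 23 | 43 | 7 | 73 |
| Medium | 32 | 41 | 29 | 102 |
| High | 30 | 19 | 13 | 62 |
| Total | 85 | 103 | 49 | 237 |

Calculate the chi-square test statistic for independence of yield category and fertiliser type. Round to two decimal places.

17.58

Grand total N = 237.
Expected counts (row total × column total / N):
  Low, None: 73×85/237 = 26.181
  Low, Organic: 73×103/237 = 31.726
  Low, Synthetic: 73×49/237 = 15.093
  Medium, None: 102×85/237 = 36.582
  Medium, Organic: 102×103/237 = 44.329
  Medium, Synthetic: 102×49/237 = 21.089
  High, None: 62×85/237 = 22.236
  High, Organic: 62×103/237 = 26.945
  High, Synthetic: 62×49/237 = 12.819
Contributions (O − E)²/E:
  (23 − 26.181)²/26.181 = 0.3865
  (43 − 31.726)²/31.726 = 4.0063
  (7 − 15.093)²/15.093 = 4.3395
  (32 − 36.582)²/36.582 = 0.5739
  (41 − 44.329)²/44.329 = 0.2500
  (29 − 21.089)²/21.089 = 2.9676
  (30 − 22.236)²/22.236 = 2.7109
  (19 − 26.945)²/26.945 = 2.3427
  (13 − 12.819)²/12.819 = 0.0026
χ² = 0.3865 + 4.0063 + 4.3395 + 0.5739 + 0.2500 + 2.9676 + 2.7109 + 2.3427 + 0.0026 = 17.58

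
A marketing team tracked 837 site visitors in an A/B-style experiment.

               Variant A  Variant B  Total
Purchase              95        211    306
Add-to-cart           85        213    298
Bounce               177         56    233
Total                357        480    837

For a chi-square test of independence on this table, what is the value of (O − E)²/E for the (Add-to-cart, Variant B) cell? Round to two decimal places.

Row total (Add-to-cart) = 298; column total (Variant B) = 480; N = 837.
Expected count E = 298 × 480 / 837 = 170.896.
Contribution = (O − E)²/E = (213 − 170.896)² / 170.896 = 10.37.

10.37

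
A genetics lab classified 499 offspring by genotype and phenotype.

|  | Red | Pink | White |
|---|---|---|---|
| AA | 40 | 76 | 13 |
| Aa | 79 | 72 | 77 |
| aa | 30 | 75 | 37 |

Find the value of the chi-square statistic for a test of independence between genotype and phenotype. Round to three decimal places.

Row totals: 129, 228, 142. Column totals: 149, 223, 127. Grand total N = 499.
Expected counts (row total × column total / N):
  AA, Red: 129×149/499 = 38.51904
  AA, Pink: 129×223/499 = 57.64930
  AA, White: 129×127/499 = 32.83166
  Aa, Red: 228×149/499 = 68.08016
  Aa, Pink: 228×223/499 = 101.89178
  Aa, White: 228×127/499 = 58.02806
  aa, Red: 142×149/499 = 42.40080
  aa, Pink: 142×223/499 = 63.45892
  aa, White: 142×127/499 = 36.14028
Contributions (O − E)²/E:
  (40 − 38.51904)²/38.51904 = 0.0569
  (76 − 57.64930)²/57.64930 = 5.8413
  (13 − 32.83166)²/32.83166 = 11.9791
  (79 − 68.08016)²/68.08016 = 1.7515
  (72 − 101.89178)²/101.89178 = 8.7693
  (77 − 58.02806)²/58.02806 = 6.2028
  (30 − 42.40080)²/42.40080 = 3.6268
  (75 − 63.45892)²/63.45892 = 2.0989
  (37 − 36.14028)²/36.14028 = 0.0205
χ² = 0.0569 + 5.8413 + 11.9791 + 1.7515 + 8.7693 + 6.2028 + 3.6268 + 2.0989 + 0.0205 = 40.347

40.347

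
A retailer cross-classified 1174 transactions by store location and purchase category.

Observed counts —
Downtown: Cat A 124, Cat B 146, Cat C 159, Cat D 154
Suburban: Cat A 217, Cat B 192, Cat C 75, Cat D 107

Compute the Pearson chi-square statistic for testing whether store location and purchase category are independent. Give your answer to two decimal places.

70.19

Row totals: 583, 591. Column totals: 341, 338, 234, 261. Grand total N = 1174.
Expected counts (row total × column total / N):
  Downtown, Cat A: 583×341/1174 = 169.338
  Downtown, Cat B: 583×338/1174 = 167.848
  Downtown, Cat C: 583×234/1174 = 116.203
  Downtown, Cat D: 583×261/1174 = 129.611
  Suburban, Cat A: 591×341/1174 = 171.662
  Suburban, Cat B: 591×338/1174 = 170.152
  Suburban, Cat C: 591×234/1174 = 117.797
  Suburban, Cat D: 591×261/1174 = 131.389
Contributions (O − E)²/E:
  (124 − 169.338)²/169.338 = 12.1386
  (146 − 167.848)²/167.848 = 2.8439
  (159 − 116.203)²/116.203 = 15.7619
  (154 − 129.611)²/129.611 = 4.5893
  (217 − 171.662)²/171.662 = 11.9743
  (192 − 170.152)²/170.152 = 2.8053
  (75 − 117.797)²/117.797 = 15.5486
  (107 − 131.389)²/131.389 = 4.5272
χ² = 12.1386 + 2.8439 + 15.7619 + 4.5893 + 11.9743 + 2.8053 + 15.5486 + 4.5272 = 70.19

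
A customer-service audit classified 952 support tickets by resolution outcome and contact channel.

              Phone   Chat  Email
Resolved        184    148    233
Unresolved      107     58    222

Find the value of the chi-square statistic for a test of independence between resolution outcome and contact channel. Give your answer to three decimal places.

Row totals: 565, 387. Column totals: 291, 206, 455. Grand total N = 952.
Expected counts (row total × column total / N):
  Resolved, Phone: 565×291/952 = 172.70483
  Resolved, Chat: 565×206/952 = 122.25840
  Resolved, Email: 565×455/952 = 270.03676
  Unresolved, Phone: 387×291/952 = 118.29517
  Unresolved, Chat: 387×206/952 = 83.74160
  Unresolved, Email: 387×455/952 = 184.96324
Contributions (O − E)²/E:
  (184 − 172.70483)²/172.70483 = 0.7387
  (148 − 122.25840)²/122.25840 = 5.4199
  (233 − 270.03676)²/270.03676 = 5.0798
  (107 − 118.29517)²/118.29517 = 1.0785
  (58 − 83.74160)²/83.74160 = 7.9128
  (222 − 184.96324)²/184.96324 = 7.4162
χ² = 0.7387 + 5.4199 + 5.0798 + 1.0785 + 7.9128 + 7.4162 = 27.646

27.646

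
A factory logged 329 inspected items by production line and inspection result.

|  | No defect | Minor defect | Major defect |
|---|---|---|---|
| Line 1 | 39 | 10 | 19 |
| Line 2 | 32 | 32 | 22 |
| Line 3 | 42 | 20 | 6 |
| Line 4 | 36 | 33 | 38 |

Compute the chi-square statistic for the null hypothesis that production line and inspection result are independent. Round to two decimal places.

29.27

Row totals: 68, 86, 68, 107. Column totals: 149, 95, 85. Grand total N = 329.
Expected counts (row total × column total / N):
  Line 1, No defect: 68×149/329 = 30.796
  Line 1, Minor defect: 68×95/329 = 19.635
  Line 1, Major defect: 68×85/329 = 17.568
  Line 2, No defect: 86×149/329 = 38.948
  Line 2, Minor defect: 86×95/329 = 24.833
  Line 2, Major defect: 86×85/329 = 22.219
  Line 3, No defect: 68×149/329 = 30.796
  Line 3, Minor defect: 68×95/329 = 19.635
  Line 3, Major defect: 68×85/329 = 17.568
  Line 4, No defect: 107×149/329 = 48.459
  Line 4, Minor defect: 107×95/329 = 30.897
  Line 4, Major defect: 107×85/329 = 27.644
Contributions (O − E)²/E:
  (39 − 30.796)²/30.796 = 2.1855
  (10 − 19.635)²/19.635 = 4.7279
  (19 − 17.568)²/17.568 = 0.1167
  (32 − 38.948)²/38.948 = 1.2395
  (32 − 24.833)²/24.833 = 2.0685
  (22 − 22.219)²/22.219 = 0.0022
  (42 − 30.796)²/30.796 = 4.0762
  (20 − 19.635)²/19.635 = 0.0068
  (6 − 17.568)²/17.568 = 7.6172
  (36 − 48.459)²/48.459 = 3.2033
  (33 − 30.897)²/30.897 = 0.1431
  (38 − 27.644)²/27.644 = 3.8796
χ² = 2.1855 + 4.7279 + 0.1167 + 1.2395 + 2.0685 + 0.0022 + 4.0762 + 0.0068 + 7.6172 + 3.2033 + 0.1431 + 3.8796 = 29.27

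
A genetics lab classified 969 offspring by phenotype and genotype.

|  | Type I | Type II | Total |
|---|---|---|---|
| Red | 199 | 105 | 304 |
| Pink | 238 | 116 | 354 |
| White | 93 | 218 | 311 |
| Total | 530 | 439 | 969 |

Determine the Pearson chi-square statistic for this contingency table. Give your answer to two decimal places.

Grand total N = 969.
Expected counts (row total × column total / N):
  Red, Type I: 304×530/969 = 166.275
  Red, Type II: 304×439/969 = 137.725
  Pink, Type I: 354×530/969 = 193.622
  Pink, Type II: 354×439/969 = 160.378
  White, Type I: 311×530/969 = 170.103
  White, Type II: 311×439/969 = 140.897
Contributions (O − E)²/E:
  (199 − 166.275)²/166.275 = 6.4407
  (105 − 137.725)²/137.725 = 7.7758
  (238 − 193.622)²/193.622 = 10.1714
  (116 − 160.378)²/160.378 = 12.2798
  (93 − 170.103)²/170.103 = 34.9487
  (218 − 140.897)²/140.897 = 42.1930
χ² = 6.4407 + 7.7758 + 10.1714 + 12.2798 + 34.9487 + 42.1930 = 113.81

113.81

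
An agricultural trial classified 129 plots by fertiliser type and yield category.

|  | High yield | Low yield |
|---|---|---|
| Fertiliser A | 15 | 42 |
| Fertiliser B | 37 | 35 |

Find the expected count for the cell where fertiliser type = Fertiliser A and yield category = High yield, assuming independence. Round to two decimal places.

22.98

Row total (Fertiliser A) = 57; column total (High yield) = 52; grand total N = 129.
Expected count = (row total × column total) / N = 57 × 52 / 129 = 22.98.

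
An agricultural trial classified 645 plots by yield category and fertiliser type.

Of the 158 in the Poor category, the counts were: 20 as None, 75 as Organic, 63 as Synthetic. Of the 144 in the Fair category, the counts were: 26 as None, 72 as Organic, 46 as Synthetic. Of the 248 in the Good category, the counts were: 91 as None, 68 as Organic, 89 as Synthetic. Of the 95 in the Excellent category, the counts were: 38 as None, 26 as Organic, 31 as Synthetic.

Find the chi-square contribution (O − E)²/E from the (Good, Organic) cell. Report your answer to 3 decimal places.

6.565

Row total (Good) = 248; column total (Organic) = 241; N = 645.
Expected count E = 248 × 241 / 645 = 92.6636.
Contribution = (O − E)²/E = (68 − 92.6636)² / 92.6636 = 6.565.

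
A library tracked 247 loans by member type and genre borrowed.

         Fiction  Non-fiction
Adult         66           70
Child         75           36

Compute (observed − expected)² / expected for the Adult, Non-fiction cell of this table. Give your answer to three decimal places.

2.320

Row total (Adult) = 136; column total (Non-fiction) = 106; N = 247.
Expected count E = 136 × 106 / 247 = 58.3644.
Contribution = (O − E)²/E = (70 − 58.3644)² / 58.3644 = 2.320.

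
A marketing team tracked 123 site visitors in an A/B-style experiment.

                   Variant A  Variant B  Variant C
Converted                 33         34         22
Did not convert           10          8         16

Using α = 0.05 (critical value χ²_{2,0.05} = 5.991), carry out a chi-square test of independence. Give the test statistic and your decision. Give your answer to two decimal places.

Row totals: 89, 34. Column totals: 43, 42, 38. Grand total N = 123.
Expected counts (row total × column total / N):
  Converted, Variant A: 89×43/123 = 31.114
  Converted, Variant B: 89×42/123 = 30.390
  Converted, Variant C: 89×38/123 = 27.496
  Did not convert, Variant A: 34×43/123 = 11.886
  Did not convert, Variant B: 34×42/123 = 11.610
  Did not convert, Variant C: 34×38/123 = 10.504
Contributions (O − E)²/E:
  (33 − 31.114)²/31.114 = 0.1143
  (34 − 30.390)²/30.390 = 0.4288
  (22 − 27.496)²/27.496 = 1.0986
  (10 − 11.886)²/11.886 = 0.2993
  (8 − 11.610)²/11.610 = 1.1225
  (16 − 10.504)²/10.504 = 2.8757
χ² = 0.1143 + 0.4288 + 1.0986 + 0.2993 + 1.1225 + 2.8757 = 5.94
df = (2−1)(3−1) = 2. Since 5.94 < 5.991, fail to reject the null hypothesis of independence at α = 0.05.

5.94; fail to reject H₀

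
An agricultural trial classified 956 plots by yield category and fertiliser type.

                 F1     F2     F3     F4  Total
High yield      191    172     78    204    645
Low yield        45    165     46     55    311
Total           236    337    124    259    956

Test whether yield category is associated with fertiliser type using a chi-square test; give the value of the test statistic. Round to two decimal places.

Grand total N = 956.
Expected counts (row total × column total / N):
  High yield, F1: 645×236/956 = 159.226
  High yield, F2: 645×337/956 = 227.369
  High yield, F3: 645×124/956 = 83.661
  High yield, F4: 645×259/956 = 174.744
  Low yield, F1: 311×236/956 = 76.774
  Low yield, F2: 311×337/956 = 109.631
  Low yield, F3: 311×124/956 = 40.339
  Low yield, F4: 311×259/956 = 84.256
Contributions (O − E)²/E:
  (191 − 159.226)²/159.226 = 6.3406
  (172 − 227.369)²/227.369 = 13.4835
  (78 − 83.661)²/83.661 = 0.3831
  (204 − 174.744)²/174.744 = 4.8981
  (45 − 76.774)²/76.774 = 13.1501
  (165 − 109.631)²/109.631 = 27.9640
  (46 − 40.339)²/40.339 = 0.7944
  (55 − 84.256)²/84.256 = 10.1585
χ² = 6.3406 + 13.4835 + 0.3831 + 4.8981 + 13.1501 + 27.9640 + 0.7944 + 10.1585 = 77.17

77.17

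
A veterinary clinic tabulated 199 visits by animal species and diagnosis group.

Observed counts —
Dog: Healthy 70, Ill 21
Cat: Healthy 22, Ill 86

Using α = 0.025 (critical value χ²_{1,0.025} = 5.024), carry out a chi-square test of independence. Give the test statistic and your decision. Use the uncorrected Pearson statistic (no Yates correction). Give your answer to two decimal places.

63.54; reject H₀

Row totals: 91, 108. Column totals: 92, 107. Grand total N = 199.
Expected counts (row total × column total / N):
  Dog, Healthy: 91×92/199 = 42.070
  Dog, Ill: 91×107/199 = 48.930
  Cat, Healthy: 108×92/199 = 49.930
  Cat, Ill: 108×107/199 = 58.070
Contributions (O − E)²/E:
  (70 − 42.070)²/42.070 = 18.5425
  (21 − 48.930)²/48.930 = 15.9429
  (22 − 49.930)²/49.930 = 15.6236
  (86 − 58.070)²/58.070 = 13.4335
χ² = 18.5425 + 15.9429 + 15.6236 + 13.4335 = 63.54
df = (2−1)(2−1) = 1. Since 63.54 > 5.024, reject the null hypothesis of independence at α = 0.025.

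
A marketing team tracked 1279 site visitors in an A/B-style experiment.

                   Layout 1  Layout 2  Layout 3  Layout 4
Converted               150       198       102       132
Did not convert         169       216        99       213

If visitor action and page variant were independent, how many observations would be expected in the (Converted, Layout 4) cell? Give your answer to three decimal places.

156.990

Row total (Converted) = 582; column total (Layout 4) = 345; grand total N = 1279.
Expected count = (row total × column total) / N = 582 × 345 / 1279 = 156.990.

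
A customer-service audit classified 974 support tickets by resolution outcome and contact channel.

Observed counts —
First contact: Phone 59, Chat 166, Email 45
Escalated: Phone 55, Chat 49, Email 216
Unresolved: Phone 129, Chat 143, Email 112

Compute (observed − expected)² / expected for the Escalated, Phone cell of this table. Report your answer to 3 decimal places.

7.726

Row total (Escalated) = 320; column total (Phone) = 243; N = 974.
Expected count E = 320 × 243 / 974 = 79.83573.
Contribution = (O − E)²/E = (55 − 79.83573)² / 79.83573 = 7.726.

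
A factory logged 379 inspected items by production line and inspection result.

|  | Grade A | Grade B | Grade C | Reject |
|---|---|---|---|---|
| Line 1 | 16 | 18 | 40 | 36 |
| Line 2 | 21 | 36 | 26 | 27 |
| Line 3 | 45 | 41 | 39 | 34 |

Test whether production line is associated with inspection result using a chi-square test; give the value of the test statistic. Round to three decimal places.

19.632

Row totals: 110, 110, 159. Column totals: 82, 95, 105, 97. Grand total N = 379.
Expected counts (row total × column total / N):
  Line 1, Grade A: 110×82/379 = 23.79947
  Line 1, Grade B: 110×95/379 = 27.57256
  Line 1, Grade C: 110×105/379 = 30.47493
  Line 1, Reject: 110×97/379 = 28.15303
  Line 2, Grade A: 110×82/379 = 23.79947
  Line 2, Grade B: 110×95/379 = 27.57256
  Line 2, Grade C: 110×105/379 = 30.47493
  Line 2, Reject: 110×97/379 = 28.15303
  Line 3, Grade A: 159×82/379 = 34.40106
  Line 3, Grade B: 159×95/379 = 39.85488
  Line 3, Grade C: 159×105/379 = 44.05013
  Line 3, Reject: 159×97/379 = 40.69393
Contributions (O − E)²/E:
  (16 − 23.79947)²/23.79947 = 2.5560
  (18 − 27.57256)²/27.57256 = 3.3234
  (40 − 30.47493)²/30.47493 = 2.9771
  (36 − 28.15303)²/28.15303 = 2.1872
  (21 − 23.79947)²/23.79947 = 0.3293
  (36 − 27.57256)²/27.57256 = 2.5758
  (26 − 30.47493)²/30.47493 = 0.6571
  (27 − 28.15303)²/28.15303 = 0.0472
  (45 − 34.40106)²/34.40106 = 3.2655
  (41 − 39.85488)²/39.85488 = 0.0329
  (39 − 44.05013)²/44.05013 = 0.5790
  (34 − 40.69393)²/40.69393 = 1.1011
χ² = 2.5560 + 3.3234 + 2.9771 + 2.1872 + 0.3293 + 2.5758 + 0.6571 + 0.0472 + 3.2655 + 0.0329 + 0.5790 + 1.1011 = 19.632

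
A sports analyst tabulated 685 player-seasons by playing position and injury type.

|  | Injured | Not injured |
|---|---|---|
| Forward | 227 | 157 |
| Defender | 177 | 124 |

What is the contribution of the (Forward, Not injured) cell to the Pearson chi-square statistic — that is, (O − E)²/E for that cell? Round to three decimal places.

0.002

Row total (Forward) = 384; column total (Not injured) = 281; N = 685.
Expected count E = 384 × 281 / 685 = 157.5241.
Contribution = (O − E)²/E = (157 − 157.5241)² / 157.5241 = 0.002.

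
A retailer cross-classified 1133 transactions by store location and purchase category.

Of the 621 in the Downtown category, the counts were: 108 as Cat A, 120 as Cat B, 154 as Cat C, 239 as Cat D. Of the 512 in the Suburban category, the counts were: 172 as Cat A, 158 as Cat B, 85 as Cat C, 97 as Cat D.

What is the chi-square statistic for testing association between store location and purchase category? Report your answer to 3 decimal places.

90.103

Row totals: 621, 512. Column totals: 280, 278, 239, 336. Grand total N = 1133.
Expected counts (row total × column total / N):
  Downtown, Cat A: 621×280/1133 = 153.4687
  Downtown, Cat B: 621×278/1133 = 152.3725
  Downtown, Cat C: 621×239/1133 = 130.9965
  Downtown, Cat D: 621×336/1133 = 184.1624
  Suburban, Cat A: 512×280/1133 = 126.5313
  Suburban, Cat B: 512×278/1133 = 125.6275
  Suburban, Cat C: 512×239/1133 = 108.0035
  Suburban, Cat D: 512×336/1133 = 151.8376
Contributions (O − E)²/E:
  (108 − 153.4687)²/153.4687 = 13.4712
  (120 − 152.3725)²/152.3725 = 6.8777
  (154 − 130.9965)²/130.9965 = 4.0395
  (239 − 184.1624)²/184.1624 = 16.3289
  (172 − 126.5313)²/126.5313 = 16.3391
  (158 − 125.6275)²/125.6275 = 8.3420
  (85 − 108.0035)²/108.0035 = 4.8995
  (97 − 151.8376)²/151.8376 = 19.8051
χ² = 13.4712 + 6.8777 + 4.0395 + 16.3289 + 16.3391 + 8.3420 + 4.8995 + 19.8051 = 90.103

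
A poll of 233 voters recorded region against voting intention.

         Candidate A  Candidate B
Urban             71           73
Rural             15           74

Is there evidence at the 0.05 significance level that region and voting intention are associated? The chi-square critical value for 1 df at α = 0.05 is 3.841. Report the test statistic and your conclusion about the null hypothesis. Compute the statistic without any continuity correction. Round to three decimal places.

24.875; reject H₀

Row totals: 144, 89. Column totals: 86, 147. Grand total N = 233.
Expected counts (row total × column total / N):
  Urban, Candidate A: 144×86/233 = 53.1502
  Urban, Candidate B: 144×147/233 = 90.8498
  Rural, Candidate A: 89×86/233 = 32.8498
  Rural, Candidate B: 89×147/233 = 56.1502
Contributions (O − E)²/E:
  (71 − 53.1502)²/53.1502 = 5.9946
  (73 − 90.8498)²/90.8498 = 3.5071
  (15 − 32.8498)²/32.8498 = 9.6992
  (74 − 56.1502)²/56.1502 = 5.6743
χ² = 5.9946 + 3.5071 + 9.6992 + 5.6743 = 24.875
df = (2−1)(2−1) = 1. Since 24.875 > 3.841, reject the null hypothesis of independence at α = 0.05.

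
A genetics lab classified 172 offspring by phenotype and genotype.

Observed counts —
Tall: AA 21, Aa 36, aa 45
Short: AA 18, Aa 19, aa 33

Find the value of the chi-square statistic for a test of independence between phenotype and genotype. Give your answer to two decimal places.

1.43

Row totals: 102, 70. Column totals: 39, 55, 78. Grand total N = 172.
Expected counts (row total × column total / N):
  Tall, AA: 102×39/172 = 23.128
  Tall, Aa: 102×55/172 = 32.616
  Tall, aa: 102×78/172 = 46.256
  Short, AA: 70×39/172 = 15.872
  Short, Aa: 70×55/172 = 22.384
  Short, aa: 70×78/172 = 31.744
Contributions (O − E)²/E:
  (21 − 23.128)²/23.128 = 0.1958
  (36 − 32.616)²/32.616 = 0.3511
  (45 − 46.256)²/46.256 = 0.0341
  (18 − 15.872)²/15.872 = 0.2853
  (19 − 22.384)²/22.384 = 0.5116
  (33 − 31.744)²/31.744 = 0.0497
χ² = 0.1958 + 0.3511 + 0.0341 + 0.2853 + 0.5116 + 0.0497 = 1.43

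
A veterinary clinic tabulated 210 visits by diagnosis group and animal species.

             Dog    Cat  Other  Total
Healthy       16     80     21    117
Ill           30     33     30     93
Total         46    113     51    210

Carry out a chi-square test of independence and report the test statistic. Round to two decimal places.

22.95

Grand total N = 210.
Expected counts (row total × column total / N):
  Healthy, Dog: 117×46/210 = 25.6286
  Healthy, Cat: 117×113/210 = 62.9571
  Healthy, Other: 117×51/210 = 28.4143
  Ill, Dog: 93×46/210 = 20.3714
  Ill, Cat: 93×113/210 = 50.0429
  Ill, Other: 93×51/210 = 22.5857
Contributions (O − E)²/E:
  (16 − 25.6286)²/25.6286 = 3.6174
  (80 − 62.9571)²/62.9571 = 4.6136
  (21 − 28.4143)²/28.4143 = 1.9347
  (30 − 20.3714)²/20.3714 = 4.5510
  (33 − 50.0429)²/50.0429 = 5.8042
  (30 − 22.5857)²/22.5857 = 2.4339
χ² = 3.6174 + 4.6136 + 1.9347 + 4.5510 + 5.8042 + 2.4339 = 22.95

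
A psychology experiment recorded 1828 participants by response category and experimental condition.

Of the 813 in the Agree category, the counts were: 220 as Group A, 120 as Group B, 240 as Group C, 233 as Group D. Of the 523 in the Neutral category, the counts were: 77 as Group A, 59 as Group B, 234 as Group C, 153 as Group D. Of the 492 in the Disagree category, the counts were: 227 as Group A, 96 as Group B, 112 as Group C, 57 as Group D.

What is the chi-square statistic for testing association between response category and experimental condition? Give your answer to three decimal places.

185.721

Row totals: 813, 523, 492. Column totals: 524, 275, 586, 443. Grand total N = 1828.
Expected counts (row total × column total / N):
  Agree, Group A: 813×524/1828 = 233.0481
  Agree, Group B: 813×275/1828 = 122.3058
  Agree, Group C: 813×586/1828 = 260.6225
  Agree, Group D: 813×443/1828 = 197.0235
  Neutral, Group A: 523×524/1828 = 149.9190
  Neutral, Group B: 523×275/1828 = 78.6789
  Neutral, Group C: 523×586/1828 = 167.6575
  Neutral, Group D: 523×443/1828 = 126.7445
  Disagree, Group A: 492×524/1828 = 141.0328
  Disagree, Group B: 492×275/1828 = 74.0153
  Disagree, Group C: 492×586/1828 = 157.7199
  Disagree, Group D: 492×443/1828 = 119.2319
Contributions (O − E)²/E:
  (220 − 233.0481)²/233.0481 = 0.7305
  (120 − 122.3058)²/122.3058 = 0.0435
  (240 − 260.6225)²/260.6225 = 1.6318
  (233 − 197.0235)²/197.0235 = 6.5693
  (77 − 149.9190)²/149.9190 = 35.4670
  (59 − 78.6789)²/78.6789 = 4.9220
  (234 − 167.6575)²/167.6575 = 26.2519
  (153 − 126.7445)²/126.7445 = 5.4389
  (227 − 141.0328)²/141.0328 = 52.4017
  (96 − 74.0153)²/74.0153 = 6.5301
  (112 − 157.7199)²/157.7199 = 13.2533
  (57 − 119.2319)²/119.2319 = 32.4813
χ² = 0.7305 + 0.0435 + 1.6318 + 6.5693 + 35.4670 + 4.9220 + 26.2519 + 5.4389 + 52.4017 + 6.5301 + 13.2533 + 32.4813 = 185.721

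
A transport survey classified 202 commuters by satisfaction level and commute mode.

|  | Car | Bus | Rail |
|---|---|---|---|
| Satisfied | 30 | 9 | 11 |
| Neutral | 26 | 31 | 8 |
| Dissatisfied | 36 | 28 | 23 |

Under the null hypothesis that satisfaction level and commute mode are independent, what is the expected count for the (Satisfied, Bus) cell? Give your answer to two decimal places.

Row total (Satisfied) = 50; column total (Bus) = 68; grand total N = 202.
Expected count = (row total × column total) / N = 50 × 68 / 202 = 16.83.

16.83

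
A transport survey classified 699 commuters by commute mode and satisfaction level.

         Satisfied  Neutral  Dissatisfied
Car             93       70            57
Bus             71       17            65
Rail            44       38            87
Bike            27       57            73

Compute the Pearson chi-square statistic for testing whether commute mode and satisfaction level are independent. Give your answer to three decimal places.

69.121

Row totals: 220, 153, 169, 157. Column totals: 235, 182, 282. Grand total N = 699.
Expected counts (row total × column total / N):
  Car, Satisfied: 220×235/699 = 73.9628
  Car, Neutral: 220×182/699 = 57.2818
  Car, Dissatisfied: 220×282/699 = 88.7554
  Bus, Satisfied: 153×235/699 = 51.4378
  Bus, Neutral: 153×182/699 = 39.8369
  Bus, Dissatisfied: 153×282/699 = 61.7253
  Rail, Satisfied: 169×235/699 = 56.8169
  Rail, Neutral: 169×182/699 = 44.0029
  Rail, Dissatisfied: 169×282/699 = 68.1803
  Bike, Satisfied: 157×235/699 = 52.7825
  Bike, Neutral: 157×182/699 = 40.8784
  Bike, Dissatisfied: 157×282/699 = 63.3391
Contributions (O − E)²/E:
  (93 − 73.9628)²/73.9628 = 4.9000
  (70 − 57.2818)²/57.2818 = 2.8238
  (57 − 88.7554)²/88.7554 = 11.3616
  (71 − 51.4378)²/51.4378 = 7.4397
  (17 − 39.8369)²/39.8369 = 13.0915
  (65 − 61.7253)²/61.7253 = 0.1737
  (44 − 56.8169)²/56.8169 = 2.8913
  (38 − 44.0029)²/44.0029 = 0.8189
  (87 − 68.1803)²/68.1803 = 5.1948
  (27 − 52.7825)²/52.7825 = 12.5939
  (57 − 40.8784)²/40.8784 = 6.3580
  (73 − 63.3391)²/63.3391 = 1.4735
χ² = 4.9000 + 2.8238 + 11.3616 + 7.4397 + 13.0915 + 0.1737 + 2.8913 + 0.8189 + 5.1948 + 12.5939 + 6.3580 + 1.4735 = 69.121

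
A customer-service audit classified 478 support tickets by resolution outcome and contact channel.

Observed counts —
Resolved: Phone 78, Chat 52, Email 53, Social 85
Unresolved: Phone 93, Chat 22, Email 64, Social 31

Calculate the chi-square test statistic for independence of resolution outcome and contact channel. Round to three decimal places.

Row totals: 268, 210. Column totals: 171, 74, 117, 116. Grand total N = 478.
Expected counts (row total × column total / N):
  Resolved, Phone: 268×171/478 = 95.8745
  Resolved, Chat: 268×74/478 = 41.4895
  Resolved, Email: 268×117/478 = 65.5983
  Resolved, Social: 268×116/478 = 65.0377
  Unresolved, Phone: 210×171/478 = 75.1255
  Unresolved, Chat: 210×74/478 = 32.5105
  Unresolved, Email: 210×117/478 = 51.4017
  Unresolved, Social: 210×116/478 = 50.9623
Contributions (O − E)²/E:
  (78 − 95.8745)²/95.8745 = 3.3325
  (52 − 41.4895)²/41.4895 = 2.6626
  (53 − 65.5983)²/65.5983 = 2.4195
  (85 − 65.0377)²/65.0377 = 6.1271
  (93 − 75.1255)²/75.1255 = 4.2529
  (22 − 32.5105)²/32.5105 = 3.3980
  (64 − 51.4017)²/51.4017 = 3.0878
  (31 − 50.9623)²/50.9623 = 7.8194
χ² = 3.3325 + 2.6626 + 2.4195 + 6.1271 + 4.2529 + 3.3980 + 3.0878 + 7.8194 = 33.100

33.100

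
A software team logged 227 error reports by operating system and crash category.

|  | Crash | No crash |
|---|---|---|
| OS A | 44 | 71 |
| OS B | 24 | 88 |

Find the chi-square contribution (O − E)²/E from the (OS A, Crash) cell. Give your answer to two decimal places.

Row total (OS A) = 115; column total (Crash) = 68; N = 227.
Expected count E = 115 × 68 / 227 = 34.449.
Contribution = (O − E)²/E = (44 − 34.449)² / 34.449 = 2.65.

2.65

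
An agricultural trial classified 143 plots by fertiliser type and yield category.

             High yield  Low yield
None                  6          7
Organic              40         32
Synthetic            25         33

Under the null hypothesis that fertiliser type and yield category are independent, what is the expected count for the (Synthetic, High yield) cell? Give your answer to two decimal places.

Row total (Synthetic) = 58; column total (High yield) = 71; grand total N = 143.
Expected count = (row total × column total) / N = 58 × 71 / 143 = 28.80.

28.80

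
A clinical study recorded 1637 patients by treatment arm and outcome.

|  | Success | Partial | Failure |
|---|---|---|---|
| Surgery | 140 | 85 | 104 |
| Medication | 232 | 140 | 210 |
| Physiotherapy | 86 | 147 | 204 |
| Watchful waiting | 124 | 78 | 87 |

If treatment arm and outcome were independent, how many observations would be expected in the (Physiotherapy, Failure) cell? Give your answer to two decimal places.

161.51

Row total (Physiotherapy) = 437; column total (Failure) = 605; grand total N = 1637.
Expected count = (row total × column total) / N = 437 × 605 / 1637 = 161.51.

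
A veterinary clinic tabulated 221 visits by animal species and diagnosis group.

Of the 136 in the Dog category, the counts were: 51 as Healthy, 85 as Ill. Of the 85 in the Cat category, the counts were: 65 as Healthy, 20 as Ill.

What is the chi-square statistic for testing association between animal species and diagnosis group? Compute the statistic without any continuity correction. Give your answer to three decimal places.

31.855

Row totals: 136, 85. Column totals: 116, 105. Grand total N = 221.
Expected counts (row total × column total / N):
  Dog, Healthy: 136×116/221 = 71.3846
  Dog, Ill: 136×105/221 = 64.6154
  Cat, Healthy: 85×116/221 = 44.6154
  Cat, Ill: 85×105/221 = 40.3846
Contributions (O − E)²/E:
  (51 − 71.3846)²/71.3846 = 5.8210
  (85 − 64.6154)²/64.6154 = 6.4308
  (65 − 44.6154)²/44.6154 = 9.3136
  (20 − 40.3846)²/40.3846 = 10.2894
χ² = 5.8210 + 6.4308 + 9.3136 + 10.2894 = 31.855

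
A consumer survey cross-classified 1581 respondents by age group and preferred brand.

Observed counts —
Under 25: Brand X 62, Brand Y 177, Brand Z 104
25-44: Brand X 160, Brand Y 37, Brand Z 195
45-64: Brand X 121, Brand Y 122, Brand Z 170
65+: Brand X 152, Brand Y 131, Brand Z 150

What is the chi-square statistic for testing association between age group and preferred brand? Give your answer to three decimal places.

Row totals: 343, 392, 413, 433. Column totals: 495, 467, 619. Grand total N = 1581.
Expected counts (row total × column total / N):
  Under 25, Brand X: 343×495/1581 = 107.3909
  Under 25, Brand Y: 343×467/1581 = 101.3163
  Under 25, Brand Z: 343×619/1581 = 134.2929
  25-44, Brand X: 392×495/1581 = 122.7324
  25-44, Brand Y: 392×467/1581 = 115.7900
  25-44, Brand Z: 392×619/1581 = 153.4775
  45-64, Brand X: 413×495/1581 = 129.3074
  45-64, Brand Y: 413×467/1581 = 121.9930
  45-64, Brand Z: 413×619/1581 = 161.6996
  65+, Brand X: 433×495/1581 = 135.5693
  65+, Brand Y: 433×467/1581 = 127.9007
  65+, Brand Z: 433×619/1581 = 169.5300
Contributions (O − E)²/E:
  (62 − 107.3909)²/107.3909 = 19.1854
  (177 − 101.3163)²/101.3163 = 56.5360
  (104 − 134.2929)²/134.2929 = 6.8333
  (160 − 122.7324)²/122.7324 = 11.3163
  (37 − 115.7900)²/115.7900 = 53.6131
  (195 − 153.4775)²/153.4775 = 11.2337
  (121 − 129.3074)²/129.3074 = 0.5337
  (122 − 121.9930)²/121.9930 = 0.0000
  (170 − 161.6996)²/161.6996 = 0.4261
  (152 − 135.5693)²/135.5693 = 1.9914
  (131 − 127.9007)²/127.9007 = 0.0751
  (150 − 169.5300)²/169.5300 = 2.2499
χ² = 19.1854 + 56.5360 + 6.8333 + 11.3163 + 53.6131 + 11.2337 + 0.5337 + 0.0000 + 0.4261 + 1.9914 + 0.0751 + 2.2499 = 163.994

163.994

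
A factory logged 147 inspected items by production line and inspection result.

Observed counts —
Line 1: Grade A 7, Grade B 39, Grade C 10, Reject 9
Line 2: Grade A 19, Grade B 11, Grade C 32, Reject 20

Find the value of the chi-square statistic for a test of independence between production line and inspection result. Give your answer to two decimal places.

Row totals: 65, 82. Column totals: 26, 50, 42, 29. Grand total N = 147.
Expected counts (row total × column total / N):
  Line 1, Grade A: 65×26/147 = 11.497
  Line 1, Grade B: 65×50/147 = 22.109
  Line 1, Grade C: 65×42/147 = 18.571
  Line 1, Reject: 65×29/147 = 12.823
  Line 2, Grade A: 82×26/147 = 14.503
  Line 2, Grade B: 82×50/147 = 27.891
  Line 2, Grade C: 82×42/147 = 23.429
  Line 2, Reject: 82×29/147 = 16.177
Contributions (O − E)²/E:
  (7 − 11.497)²/11.497 = 1.7590
  (39 − 22.109)²/22.109 = 12.9045
  (10 − 18.571)²/18.571 = 3.9557
  (9 − 12.823)²/12.823 = 1.1398
  (19 − 14.503)²/14.503 = 1.3944
  (11 − 27.891)²/27.891 = 10.2293
  (32 − 23.429)²/23.429 = 3.1355
  (20 − 16.177)²/16.177 = 0.9035
χ² = 1.7590 + 12.9045 + 3.9557 + 1.1398 + 1.3944 + 10.2293 + 3.1355 + 0.9035 = 35.42

35.42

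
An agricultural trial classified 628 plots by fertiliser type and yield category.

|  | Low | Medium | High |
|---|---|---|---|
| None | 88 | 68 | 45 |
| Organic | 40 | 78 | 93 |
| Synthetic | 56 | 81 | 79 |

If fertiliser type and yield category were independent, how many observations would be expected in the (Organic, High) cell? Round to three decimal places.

Row total (Organic) = 211; column total (High) = 217; grand total N = 628.
Expected count = (row total × column total) / N = 211 × 217 / 628 = 72.909.

72.909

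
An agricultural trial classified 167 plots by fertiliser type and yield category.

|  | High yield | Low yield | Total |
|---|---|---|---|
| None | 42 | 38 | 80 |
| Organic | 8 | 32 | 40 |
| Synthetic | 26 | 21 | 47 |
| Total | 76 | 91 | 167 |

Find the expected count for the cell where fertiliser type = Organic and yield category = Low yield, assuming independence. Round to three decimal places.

Row total (Organic) = 40; column total (Low yield) = 91; grand total N = 167.
Expected count = (row total × column total) / N = 40 × 91 / 167 = 21.796.

21.796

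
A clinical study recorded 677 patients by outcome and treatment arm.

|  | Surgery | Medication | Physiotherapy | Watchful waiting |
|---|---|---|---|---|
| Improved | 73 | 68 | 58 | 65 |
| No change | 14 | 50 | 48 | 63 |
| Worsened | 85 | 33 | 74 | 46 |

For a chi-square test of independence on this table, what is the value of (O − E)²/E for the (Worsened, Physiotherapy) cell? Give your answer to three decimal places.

1.816

Row total (Worsened) = 238; column total (Physiotherapy) = 180; N = 677.
Expected count E = 238 × 180 / 677 = 63.2792.
Contribution = (O − E)²/E = (74 − 63.2792)² / 63.2792 = 1.816.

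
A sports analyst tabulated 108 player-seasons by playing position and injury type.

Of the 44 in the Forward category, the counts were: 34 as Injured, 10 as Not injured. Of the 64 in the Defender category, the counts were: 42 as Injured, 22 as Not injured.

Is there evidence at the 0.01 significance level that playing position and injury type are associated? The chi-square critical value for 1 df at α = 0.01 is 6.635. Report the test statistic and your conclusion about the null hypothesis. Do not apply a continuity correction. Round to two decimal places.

1.70; fail to reject H₀

Row totals: 44, 64. Column totals: 76, 32. Grand total N = 108.
Expected counts (row total × column total / N):
  Forward, Injured: 44×76/108 = 30.963
  Forward, Not injured: 44×32/108 = 13.037
  Defender, Injured: 64×76/108 = 45.037
  Defender, Not injured: 64×32/108 = 18.963
Contributions (O − E)²/E:
  (34 − 30.963)²/30.963 = 0.2979
  (10 − 13.037)²/13.037 = 0.7075
  (42 − 45.037)²/45.037 = 0.2048
  (22 − 18.963)²/18.963 = 0.4864
χ² = 0.2979 + 0.7075 + 0.2048 + 0.4864 = 1.70
df = (2−1)(2−1) = 1. Since 1.70 < 6.635, fail to reject the null hypothesis of independence at α = 0.01.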